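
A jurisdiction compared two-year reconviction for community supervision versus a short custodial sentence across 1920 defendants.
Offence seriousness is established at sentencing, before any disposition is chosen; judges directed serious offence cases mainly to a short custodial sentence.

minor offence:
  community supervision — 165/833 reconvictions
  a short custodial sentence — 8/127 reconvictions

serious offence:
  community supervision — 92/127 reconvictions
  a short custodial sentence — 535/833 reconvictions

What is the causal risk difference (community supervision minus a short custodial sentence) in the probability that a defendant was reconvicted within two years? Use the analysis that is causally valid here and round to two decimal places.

+0.11

Offence seriousness satisfies the back-door criterion: it is not a descendant of the disposition, and it blocks the spurious path from disposition to outcome. Adjusting for it (i.e., using the within-offence seriousness rates) gives the causal effect.
Adjusting over the population distribution of offence seriousness: 0.500·(0.198−0.063) + 0.500·(0.724−0.642) = +0.109.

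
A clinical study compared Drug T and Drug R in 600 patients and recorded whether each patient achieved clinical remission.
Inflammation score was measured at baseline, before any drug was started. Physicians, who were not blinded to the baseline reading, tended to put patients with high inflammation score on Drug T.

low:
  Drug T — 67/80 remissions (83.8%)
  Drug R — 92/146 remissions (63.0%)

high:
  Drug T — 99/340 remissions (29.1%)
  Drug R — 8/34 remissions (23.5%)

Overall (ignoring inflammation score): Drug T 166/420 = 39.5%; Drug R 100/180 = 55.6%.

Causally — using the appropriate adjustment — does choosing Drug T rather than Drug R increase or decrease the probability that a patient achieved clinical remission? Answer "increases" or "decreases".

increases

The stratified and pooled comparisons disagree (Drug T wins within each inflammation score; Drug R wins overall), so the answer turns on the causal role of inflammation score.
The imbalance in inflammation score arose from how patients were allocated, not from anything the drug did; and inflammation score independently affects the outcome. The pooled gap is confounded — condition on inflammation score.
Within each level — low: 83.8% vs 63.0%; high: 29.1% vs 23.5% — Drug T is higher every time.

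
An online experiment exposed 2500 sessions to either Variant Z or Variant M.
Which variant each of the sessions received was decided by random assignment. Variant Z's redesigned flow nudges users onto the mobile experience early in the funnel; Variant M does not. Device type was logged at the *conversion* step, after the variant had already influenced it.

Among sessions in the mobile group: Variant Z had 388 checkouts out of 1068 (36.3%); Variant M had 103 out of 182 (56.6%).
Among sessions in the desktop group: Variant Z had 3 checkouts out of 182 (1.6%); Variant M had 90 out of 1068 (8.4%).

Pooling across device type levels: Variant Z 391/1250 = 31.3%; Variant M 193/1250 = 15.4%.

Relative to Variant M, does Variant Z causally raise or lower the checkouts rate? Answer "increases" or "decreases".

Within every device type level Variant M has the higher rate, yet pooled Variant Z does — Simpson's reversal.
The distribution of device type is itself part of what the variant does — it is an intermediate outcome. Holding it fixed would remove that part of the effect; the total effect is the pooled difference.
Pooled: Variant Z 31.3% vs Variant M 15.4%; Variant Z is higher overall.

increases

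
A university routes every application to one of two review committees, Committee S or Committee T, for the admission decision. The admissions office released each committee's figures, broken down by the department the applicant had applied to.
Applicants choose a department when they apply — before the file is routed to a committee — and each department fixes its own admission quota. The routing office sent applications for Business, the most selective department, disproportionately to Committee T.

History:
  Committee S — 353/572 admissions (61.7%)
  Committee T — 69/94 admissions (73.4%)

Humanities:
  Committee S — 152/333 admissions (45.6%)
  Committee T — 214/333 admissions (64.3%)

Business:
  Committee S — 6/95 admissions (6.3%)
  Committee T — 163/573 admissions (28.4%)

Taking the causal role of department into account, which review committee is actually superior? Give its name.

Committee T

Here department is a common cause — it drives both which review committee a case falls under and the outcome. The crude comparison mixes populations; the stratum-specific rates are the causally relevant ones.
Within each level — History: 61.7% vs 73.4%; Humanities: 45.6% vs 64.3%; Business: 6.3% vs 28.4% — Committee T is higher every time.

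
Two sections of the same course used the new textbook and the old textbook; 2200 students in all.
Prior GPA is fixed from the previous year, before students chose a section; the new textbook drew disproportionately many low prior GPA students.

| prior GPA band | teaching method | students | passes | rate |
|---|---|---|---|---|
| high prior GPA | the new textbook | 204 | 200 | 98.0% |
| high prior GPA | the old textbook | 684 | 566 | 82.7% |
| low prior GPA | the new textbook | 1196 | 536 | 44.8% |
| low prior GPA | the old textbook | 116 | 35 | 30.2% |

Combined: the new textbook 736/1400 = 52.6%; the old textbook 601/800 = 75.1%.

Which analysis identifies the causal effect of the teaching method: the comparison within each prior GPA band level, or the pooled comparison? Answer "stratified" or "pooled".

stratified

the new textbook is higher inside every prior GPA band stratum but the old textbook is higher in aggregate. Whether to stratify depends on how prior GPA band relates to the teaching method.
Prior GPA band differs across teaching methods for reasons unrelated to any effect of the teaching method itself, and it separately predicts the outcome — a classic confounder. We must compare within prior GPA band levels.
Within each level — high prior GPA: 98.0% vs 82.7%; low prior GPA: 44.8% vs 30.2% — the new textbook is higher every time.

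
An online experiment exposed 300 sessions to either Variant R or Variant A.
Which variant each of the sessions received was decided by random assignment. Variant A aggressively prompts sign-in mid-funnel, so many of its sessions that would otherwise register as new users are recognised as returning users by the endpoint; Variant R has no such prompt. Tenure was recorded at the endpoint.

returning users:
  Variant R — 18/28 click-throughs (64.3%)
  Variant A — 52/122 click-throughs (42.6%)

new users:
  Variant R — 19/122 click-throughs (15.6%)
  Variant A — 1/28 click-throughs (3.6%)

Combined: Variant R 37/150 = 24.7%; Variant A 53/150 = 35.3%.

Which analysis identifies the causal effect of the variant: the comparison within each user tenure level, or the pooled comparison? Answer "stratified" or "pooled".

The stratified and pooled comparisons disagree (Variant R wins within each user tenure; Variant A wins overall), so the answer turns on the causal role of user tenure.
Because the variant influences user tenure, user tenure is a post-treatment mediator, not a confounder. Stratifying on it would bias the estimate; the causal effect is the crude pooled difference.
Pooled: Variant R 24.7% vs Variant A 35.3%; Variant A is higher overall.

pooled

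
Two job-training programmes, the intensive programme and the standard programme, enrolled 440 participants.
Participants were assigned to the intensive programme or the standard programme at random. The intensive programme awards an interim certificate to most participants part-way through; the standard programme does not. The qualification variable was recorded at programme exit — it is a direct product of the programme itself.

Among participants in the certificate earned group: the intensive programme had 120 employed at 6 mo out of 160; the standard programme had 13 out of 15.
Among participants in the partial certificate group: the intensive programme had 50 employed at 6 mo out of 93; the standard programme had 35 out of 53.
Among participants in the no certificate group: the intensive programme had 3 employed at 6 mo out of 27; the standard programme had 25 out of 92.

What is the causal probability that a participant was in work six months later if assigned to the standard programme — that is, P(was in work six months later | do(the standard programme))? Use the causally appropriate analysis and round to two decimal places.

0.46

Within every qualification attained during the programme level the standard programme has the higher rate, yet pooled the intensive programme does — Simpson's reversal.
Qualification attained during the programme is recorded after the programme and is itself shifted by it — it sits on the causal path from programme to outcome. Conditioning on a mediator would strip out part of the effect we want; the pooled comparison gives the total causal effect.
So P(outcome | do(the standard programme)) is just the pooled rate for the standard programme: 73/160 = 0.456.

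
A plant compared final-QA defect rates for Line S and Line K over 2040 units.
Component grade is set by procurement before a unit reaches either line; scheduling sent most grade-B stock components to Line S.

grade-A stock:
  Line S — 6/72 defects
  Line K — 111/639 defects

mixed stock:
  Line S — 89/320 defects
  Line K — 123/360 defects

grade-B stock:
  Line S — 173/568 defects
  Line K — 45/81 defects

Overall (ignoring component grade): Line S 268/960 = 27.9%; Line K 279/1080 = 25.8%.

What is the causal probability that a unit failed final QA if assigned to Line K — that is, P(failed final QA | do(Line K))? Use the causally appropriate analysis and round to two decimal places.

Component grade is set before the line has any effect — it is not caused by the line — and it independently drives the outcome. That makes it a confounder, so the causal comparison is within component grade levels.
Standardising Line K to the population component grade mix: 0.349·111/639 + 0.333·123/360 + 0.318·45/81 = 0.351.

0.35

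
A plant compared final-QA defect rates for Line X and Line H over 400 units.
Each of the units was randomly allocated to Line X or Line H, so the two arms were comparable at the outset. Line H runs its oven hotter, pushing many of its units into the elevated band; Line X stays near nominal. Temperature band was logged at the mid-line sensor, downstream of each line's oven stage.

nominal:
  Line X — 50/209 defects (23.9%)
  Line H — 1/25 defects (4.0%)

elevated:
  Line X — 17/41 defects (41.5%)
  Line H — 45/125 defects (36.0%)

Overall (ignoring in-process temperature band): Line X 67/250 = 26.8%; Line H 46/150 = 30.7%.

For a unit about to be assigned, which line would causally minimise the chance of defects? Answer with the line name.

Line X

In-process temperature band is downstream of the line. One should not condition on a consequence of treatment, so the overall rates are the right comparison.
Pooled: Line X 26.8% vs Line H 30.7%; Line X is lower overall.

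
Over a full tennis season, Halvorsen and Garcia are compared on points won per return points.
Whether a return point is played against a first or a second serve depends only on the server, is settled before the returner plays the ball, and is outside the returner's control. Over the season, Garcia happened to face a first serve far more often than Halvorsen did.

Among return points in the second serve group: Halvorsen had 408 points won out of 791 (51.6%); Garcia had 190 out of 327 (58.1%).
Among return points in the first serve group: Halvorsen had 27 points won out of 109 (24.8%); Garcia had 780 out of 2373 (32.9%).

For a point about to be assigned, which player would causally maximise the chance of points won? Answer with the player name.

Serve type satisfies the back-door criterion: it is not a descendant of the player, and it blocks the spurious path from player to outcome. Adjusting for it (i.e., using the within-serve type rates) gives the causal effect.
Within each level — second serve: 51.6% vs 58.1%; first serve: 24.8% vs 32.9% — Garcia is higher every time.

Garcia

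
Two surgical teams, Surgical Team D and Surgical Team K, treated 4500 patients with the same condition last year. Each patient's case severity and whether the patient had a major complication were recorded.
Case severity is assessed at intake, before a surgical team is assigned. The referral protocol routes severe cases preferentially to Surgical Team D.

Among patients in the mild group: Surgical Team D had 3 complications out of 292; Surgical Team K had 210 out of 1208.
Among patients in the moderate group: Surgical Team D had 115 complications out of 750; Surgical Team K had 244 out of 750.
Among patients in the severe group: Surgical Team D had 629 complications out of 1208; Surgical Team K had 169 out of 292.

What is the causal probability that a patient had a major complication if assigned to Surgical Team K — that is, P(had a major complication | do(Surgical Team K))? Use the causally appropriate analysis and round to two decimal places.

Nothing the surgical team does changes case severity; the imbalance is an allocation artefact. With case severity also predicting the outcome, the pooled figure is confounded, and the within-stratum comparison is the causal one.
Standardising Surgical Team K to the population case severity mix: 0.333·210/1208 + 0.333·244/750 + 0.333·169/292 = 0.359.

0.36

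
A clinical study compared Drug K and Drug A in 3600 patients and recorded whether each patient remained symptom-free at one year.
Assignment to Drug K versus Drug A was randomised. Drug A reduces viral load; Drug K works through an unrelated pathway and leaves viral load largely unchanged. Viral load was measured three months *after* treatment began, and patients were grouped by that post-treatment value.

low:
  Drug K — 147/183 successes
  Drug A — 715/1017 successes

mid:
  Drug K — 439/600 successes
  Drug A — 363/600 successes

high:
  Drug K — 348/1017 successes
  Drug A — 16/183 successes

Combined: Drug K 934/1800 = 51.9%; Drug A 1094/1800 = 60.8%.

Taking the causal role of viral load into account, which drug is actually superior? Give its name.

Viral load is downstream of the drug. One should not condition on a consequence of treatment, so the overall rates are the right comparison.
Pooled: Drug K 51.9% vs Drug A 60.8%; Drug A is higher overall.

Drug A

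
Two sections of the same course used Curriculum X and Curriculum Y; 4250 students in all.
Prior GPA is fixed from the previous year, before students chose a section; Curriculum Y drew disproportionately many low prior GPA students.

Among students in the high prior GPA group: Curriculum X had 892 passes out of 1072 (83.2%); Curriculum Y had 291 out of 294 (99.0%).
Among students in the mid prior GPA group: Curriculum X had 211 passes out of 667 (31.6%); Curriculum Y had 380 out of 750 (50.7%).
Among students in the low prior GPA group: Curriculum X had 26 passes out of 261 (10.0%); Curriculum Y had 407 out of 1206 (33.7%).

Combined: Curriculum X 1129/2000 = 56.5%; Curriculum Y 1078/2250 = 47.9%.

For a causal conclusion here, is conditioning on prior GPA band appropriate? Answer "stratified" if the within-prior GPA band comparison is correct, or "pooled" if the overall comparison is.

The prior GPA band-specific comparison favours Curriculum Y throughout, but the pooled figures favour Curriculum X. The question is whether to condition on prior GPA band.
Since prior GPA band is a pre-existing factor (not a product of the teaching method) and it affects the outcome on its own, it is a confounder. The stratified rates, not the pooled rate, identify the causal effect.
Within each level — high prior GPA: 83.2% vs 99.0%; mid prior GPA: 31.6% vs 50.7%; low prior GPA: 10.0% vs 33.7% — Curriculum Y is higher every time.

stratified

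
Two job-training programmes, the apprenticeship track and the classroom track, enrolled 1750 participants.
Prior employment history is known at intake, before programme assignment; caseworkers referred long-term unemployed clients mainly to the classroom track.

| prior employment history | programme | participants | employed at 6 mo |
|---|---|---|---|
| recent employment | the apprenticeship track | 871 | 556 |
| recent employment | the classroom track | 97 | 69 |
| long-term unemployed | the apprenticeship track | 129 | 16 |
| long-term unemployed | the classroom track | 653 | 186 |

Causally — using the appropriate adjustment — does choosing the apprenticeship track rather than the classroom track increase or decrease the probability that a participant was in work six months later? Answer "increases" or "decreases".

Prior employment history satisfies the back-door criterion: it is not a descendant of the programme, and it blocks the spurious path from programme to outcome. Adjusting for it (i.e., using the within-prior employment history rates) gives the causal effect.
Within each level — recent employment: 63.8% vs 71.1%; long-term unemployed: 12.4% vs 28.5% — the classroom track is higher every time.

decreases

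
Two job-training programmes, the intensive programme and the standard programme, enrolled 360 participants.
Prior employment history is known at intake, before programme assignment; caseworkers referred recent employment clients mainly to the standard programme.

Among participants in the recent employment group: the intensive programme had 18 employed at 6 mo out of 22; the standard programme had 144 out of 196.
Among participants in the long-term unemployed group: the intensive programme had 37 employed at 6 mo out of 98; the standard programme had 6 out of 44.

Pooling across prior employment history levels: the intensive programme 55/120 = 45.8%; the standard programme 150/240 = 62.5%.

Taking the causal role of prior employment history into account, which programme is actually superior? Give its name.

Since prior employment history is a pre-existing factor (not a product of the programme) and it affects the outcome on its own, it is a confounder. The stratified rates, not the pooled rate, identify the causal effect.
Within each level — recent employment: 81.8% vs 73.5%; long-term unemployed: 37.8% vs 13.6% — the intensive programme is higher every time.

the intensive programme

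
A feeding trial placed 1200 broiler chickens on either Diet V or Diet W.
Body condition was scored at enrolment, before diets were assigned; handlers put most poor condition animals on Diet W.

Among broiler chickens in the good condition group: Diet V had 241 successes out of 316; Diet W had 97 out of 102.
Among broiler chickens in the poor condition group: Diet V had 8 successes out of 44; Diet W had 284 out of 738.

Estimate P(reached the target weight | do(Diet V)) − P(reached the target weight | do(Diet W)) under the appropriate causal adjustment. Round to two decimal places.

Starting body condition differs across diets for reasons unrelated to any effect of the diet itself, and it separately predicts the outcome — a classic confounder. We must compare within starting body condition levels.
Adjusting over the population distribution of starting body condition: 0.348·(0.763−0.951) + 0.652·(0.182−0.385) = -0.198.

-0.20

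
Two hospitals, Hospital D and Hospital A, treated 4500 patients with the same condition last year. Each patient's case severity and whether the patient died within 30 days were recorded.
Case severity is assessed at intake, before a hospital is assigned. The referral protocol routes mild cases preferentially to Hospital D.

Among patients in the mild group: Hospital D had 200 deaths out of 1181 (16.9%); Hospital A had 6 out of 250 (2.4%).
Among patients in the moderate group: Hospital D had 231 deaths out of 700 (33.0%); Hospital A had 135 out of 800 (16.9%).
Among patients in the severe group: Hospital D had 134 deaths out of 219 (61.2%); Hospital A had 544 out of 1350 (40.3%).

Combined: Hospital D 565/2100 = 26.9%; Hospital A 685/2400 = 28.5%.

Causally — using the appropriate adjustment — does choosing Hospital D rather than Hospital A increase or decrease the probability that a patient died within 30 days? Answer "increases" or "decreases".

Hospital A is lower inside every case severity stratum but Hospital D is lower in aggregate. Whether to stratify depends on how case severity relates to the hospital.
Case severity satisfies the back-door criterion: it is not a descendant of the hospital, and it blocks the spurious path from hospital to outcome. Adjusting for it (i.e., using the within-case severity rates) gives the causal effect.
Within each level — mild: 16.9% vs 2.4%; moderate: 33.0% vs 16.9%; severe: 61.2% vs 40.3% — Hospital A is lower every time.

increases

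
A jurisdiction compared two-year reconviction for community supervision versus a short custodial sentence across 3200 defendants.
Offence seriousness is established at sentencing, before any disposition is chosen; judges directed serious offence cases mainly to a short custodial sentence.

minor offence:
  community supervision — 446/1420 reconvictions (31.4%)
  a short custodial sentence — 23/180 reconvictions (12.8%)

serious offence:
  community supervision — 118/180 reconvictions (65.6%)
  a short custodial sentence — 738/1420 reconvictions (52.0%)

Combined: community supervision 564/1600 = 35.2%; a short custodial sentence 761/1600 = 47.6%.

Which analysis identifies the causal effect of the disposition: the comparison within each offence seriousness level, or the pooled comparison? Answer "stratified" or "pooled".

stratified

The imbalance in offence seriousness arose from how defendants were allocated, not from anything the disposition did; and offence seriousness independently affects the outcome. The pooled gap is confounded — condition on offence seriousness.
Within each level — minor offence: 31.4% vs 12.8%; serious offence: 65.6% vs 52.0% — a short custodial sentence is lower every time.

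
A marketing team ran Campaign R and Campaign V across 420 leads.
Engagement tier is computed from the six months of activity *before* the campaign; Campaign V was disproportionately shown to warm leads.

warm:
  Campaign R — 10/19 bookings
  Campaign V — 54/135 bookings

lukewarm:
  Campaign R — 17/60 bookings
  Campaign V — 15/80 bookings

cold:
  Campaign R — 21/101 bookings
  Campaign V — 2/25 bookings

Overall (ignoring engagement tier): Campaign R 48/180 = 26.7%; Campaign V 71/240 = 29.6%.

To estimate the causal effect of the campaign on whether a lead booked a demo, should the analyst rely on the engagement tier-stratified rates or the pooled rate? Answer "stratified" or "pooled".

stratified

Here engagement tier is a common cause — it drives both which campaign a case falls under and the outcome. The crude comparison mixes populations; the stratum-specific rates are the causally relevant ones.
Within each level — warm: 52.6% vs 40.0%; lukewarm: 28.3% vs 18.8%; cold: 20.8% vs 8.0% — Campaign R is higher every time.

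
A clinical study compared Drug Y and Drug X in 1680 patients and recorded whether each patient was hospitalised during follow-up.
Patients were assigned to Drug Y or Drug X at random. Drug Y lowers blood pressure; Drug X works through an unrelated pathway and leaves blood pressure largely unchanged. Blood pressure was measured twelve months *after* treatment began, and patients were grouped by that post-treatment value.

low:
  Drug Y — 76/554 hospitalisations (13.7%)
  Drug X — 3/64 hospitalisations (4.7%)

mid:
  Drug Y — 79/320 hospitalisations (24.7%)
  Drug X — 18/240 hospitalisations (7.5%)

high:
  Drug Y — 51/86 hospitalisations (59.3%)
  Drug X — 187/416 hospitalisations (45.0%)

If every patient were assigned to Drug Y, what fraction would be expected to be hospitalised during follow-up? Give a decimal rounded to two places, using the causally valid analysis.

0.21

Blood pressure lies on the pathway drug → blood pressure → outcome, so adjusting for it blocks the indirect effect. For the total causal effect of drug, use the unadjusted pooled rates.
So P(outcome | do(Drug Y)) is just the pooled rate for Drug Y: 206/960 = 0.215.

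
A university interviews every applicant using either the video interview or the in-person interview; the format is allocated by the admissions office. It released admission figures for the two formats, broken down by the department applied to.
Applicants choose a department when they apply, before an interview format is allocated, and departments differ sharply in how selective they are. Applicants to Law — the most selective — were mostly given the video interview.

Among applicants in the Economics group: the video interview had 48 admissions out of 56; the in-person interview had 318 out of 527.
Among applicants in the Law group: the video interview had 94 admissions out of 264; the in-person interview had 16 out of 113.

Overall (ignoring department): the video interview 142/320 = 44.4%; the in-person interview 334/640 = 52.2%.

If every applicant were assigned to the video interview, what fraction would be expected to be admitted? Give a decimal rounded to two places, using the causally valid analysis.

The imbalance in department arose from how applicants were allocated, not from anything the interview format did; and department independently affects the outcome. The pooled gap is confounded — condition on department.
Standardising the video interview to the population department mix: 0.607·48/56 + 0.393·94/264 = 0.660.

0.66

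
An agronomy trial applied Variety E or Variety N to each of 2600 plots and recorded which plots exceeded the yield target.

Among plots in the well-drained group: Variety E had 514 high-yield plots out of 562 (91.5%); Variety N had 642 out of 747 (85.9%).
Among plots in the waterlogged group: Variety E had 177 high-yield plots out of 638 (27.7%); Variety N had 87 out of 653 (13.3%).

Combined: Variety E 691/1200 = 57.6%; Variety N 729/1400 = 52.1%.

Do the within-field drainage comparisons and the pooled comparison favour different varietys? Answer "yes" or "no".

Within each field drainage level (well-drained 91.5% vs 85.9%; waterlogged 27.7% vs 13.3%), Variety E has the higher rate every time. Pooled: 57.6% vs 52.1% — Variety E has the higher rate overall. They agree.

no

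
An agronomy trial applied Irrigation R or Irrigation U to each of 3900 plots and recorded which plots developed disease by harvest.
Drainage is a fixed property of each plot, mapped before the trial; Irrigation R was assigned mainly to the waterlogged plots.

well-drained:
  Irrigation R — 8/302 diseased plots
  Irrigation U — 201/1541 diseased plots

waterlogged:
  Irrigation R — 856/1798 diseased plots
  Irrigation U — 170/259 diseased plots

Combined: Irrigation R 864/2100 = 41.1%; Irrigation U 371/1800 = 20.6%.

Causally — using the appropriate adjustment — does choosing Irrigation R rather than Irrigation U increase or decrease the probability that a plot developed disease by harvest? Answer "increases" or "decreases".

The field drainage-specific comparison favours Irrigation R throughout, but the pooled figures favour Irrigation U. The question is whether to condition on field drainage.
Field drainage satisfies the back-door criterion: it is not a descendant of the irrigation, and it blocks the spurious path from irrigation to outcome. Adjusting for it (i.e., using the within-field drainage rates) gives the causal effect.
Within each level — well-drained: 2.6% vs 13.0%; waterlogged: 47.6% vs 65.6% — Irrigation R is lower every time.

decreases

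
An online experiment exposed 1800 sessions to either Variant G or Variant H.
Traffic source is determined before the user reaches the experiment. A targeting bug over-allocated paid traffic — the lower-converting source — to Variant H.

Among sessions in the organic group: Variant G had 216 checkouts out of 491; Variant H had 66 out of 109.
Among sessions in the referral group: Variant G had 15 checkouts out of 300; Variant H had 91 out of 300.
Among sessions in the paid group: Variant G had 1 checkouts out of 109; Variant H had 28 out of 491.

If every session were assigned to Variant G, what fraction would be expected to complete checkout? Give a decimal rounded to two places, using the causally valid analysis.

0.17

Here traffic source is a common cause — it drives both which variant a case falls under and the outcome. The crude comparison mixes populations; the stratum-specific rates are the causally relevant ones.
Standardising Variant G to the population traffic source mix: 0.333·216/491 + 0.333·15/300 + 0.333·1/109 = 0.166.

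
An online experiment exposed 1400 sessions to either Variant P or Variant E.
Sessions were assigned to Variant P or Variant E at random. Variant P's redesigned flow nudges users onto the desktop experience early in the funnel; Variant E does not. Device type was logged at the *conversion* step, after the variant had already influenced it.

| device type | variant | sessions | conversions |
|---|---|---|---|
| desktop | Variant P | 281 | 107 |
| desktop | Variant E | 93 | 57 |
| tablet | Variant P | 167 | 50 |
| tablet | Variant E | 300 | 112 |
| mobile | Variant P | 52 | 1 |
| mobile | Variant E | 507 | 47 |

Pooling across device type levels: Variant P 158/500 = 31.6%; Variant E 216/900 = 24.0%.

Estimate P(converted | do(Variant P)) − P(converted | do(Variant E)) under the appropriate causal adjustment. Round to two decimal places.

+0.08

The distribution of device type is itself part of what the variant does — it is an intermediate outcome. Holding it fixed would remove that part of the effect; the total effect is the pooled difference.
The causal difference is the pooled difference: 0.316 − 0.240 = +0.076.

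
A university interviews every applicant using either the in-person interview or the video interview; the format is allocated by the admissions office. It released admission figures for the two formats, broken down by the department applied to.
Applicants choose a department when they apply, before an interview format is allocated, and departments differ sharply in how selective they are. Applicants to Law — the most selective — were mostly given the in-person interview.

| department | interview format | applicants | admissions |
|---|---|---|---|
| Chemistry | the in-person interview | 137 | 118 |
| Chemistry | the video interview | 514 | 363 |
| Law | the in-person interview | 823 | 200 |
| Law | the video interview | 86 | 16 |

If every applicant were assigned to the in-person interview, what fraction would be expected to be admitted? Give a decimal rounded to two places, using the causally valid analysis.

Within every department level the in-person interview has the higher rate, yet pooled the video interview does — Simpson's reversal.
Nothing the interview format does changes department; the imbalance is an allocation artefact. With department also predicting the outcome, the pooled figure is confounded, and the within-stratum comparison is the causal one.
Standardising the in-person interview to the population department mix: 0.417·118/137 + 0.583·200/823 = 0.501.

0.50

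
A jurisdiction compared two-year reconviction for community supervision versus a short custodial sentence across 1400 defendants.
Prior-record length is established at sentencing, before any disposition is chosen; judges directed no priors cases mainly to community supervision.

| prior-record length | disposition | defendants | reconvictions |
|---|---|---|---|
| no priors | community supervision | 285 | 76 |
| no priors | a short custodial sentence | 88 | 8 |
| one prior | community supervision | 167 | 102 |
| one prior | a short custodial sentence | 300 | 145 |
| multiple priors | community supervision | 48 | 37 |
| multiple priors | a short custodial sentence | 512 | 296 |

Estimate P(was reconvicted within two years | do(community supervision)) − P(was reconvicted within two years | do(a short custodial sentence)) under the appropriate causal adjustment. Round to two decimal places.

The stratified and pooled comparisons disagree (a short custodial sentence wins within each prior-record length; community supervision wins overall), so the answer turns on the causal role of prior-record length.
Prior-record length satisfies the back-door criterion: it is not a descendant of the disposition, and it blocks the spurious path from disposition to outcome. Adjusting for it (i.e., using the within-prior-record length rates) gives the causal effect.
Adjusting over the population distribution of prior-record length: 0.266·(0.267−0.091) + 0.334·(0.611−0.483) + 0.400·(0.771−0.578) = +0.166.

+0.17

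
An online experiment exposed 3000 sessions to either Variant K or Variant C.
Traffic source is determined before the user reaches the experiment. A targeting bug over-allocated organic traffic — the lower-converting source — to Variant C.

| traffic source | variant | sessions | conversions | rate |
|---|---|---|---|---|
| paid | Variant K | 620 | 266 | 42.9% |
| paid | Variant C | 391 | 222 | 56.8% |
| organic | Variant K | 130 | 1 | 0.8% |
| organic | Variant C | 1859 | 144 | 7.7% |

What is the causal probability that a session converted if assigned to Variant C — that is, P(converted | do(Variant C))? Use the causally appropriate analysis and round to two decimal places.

0.24

The traffic source-specific comparison favours Variant C throughout, but the pooled figures favour Variant K. The question is whether to condition on traffic source.
Traffic source differs across variants for reasons unrelated to any effect of the variant itself, and it separately predicts the outcome — a classic confounder. We must compare within traffic source levels.
Standardising Variant C to the population traffic source mix: 0.337·222/391 + 0.663·144/1859 = 0.243.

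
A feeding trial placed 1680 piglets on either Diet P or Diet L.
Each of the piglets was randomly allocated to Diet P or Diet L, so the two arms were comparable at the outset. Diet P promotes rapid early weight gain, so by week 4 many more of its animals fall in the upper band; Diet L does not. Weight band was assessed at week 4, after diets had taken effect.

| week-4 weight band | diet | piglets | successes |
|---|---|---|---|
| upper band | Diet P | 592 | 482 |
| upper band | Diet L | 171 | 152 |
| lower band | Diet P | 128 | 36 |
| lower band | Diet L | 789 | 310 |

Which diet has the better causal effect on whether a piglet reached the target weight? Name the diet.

Diet P

The week-4 weight band-specific comparison favours Diet L throughout, but the pooled figures favour Diet P. The question is whether to condition on week-4 weight band.
Week-4 weight band here is a post-treatment variable shaped by the diet; conditioning on it would introduce bias rather than remove it. The overall comparison is the causal one.
Pooled: Diet P 71.9% vs Diet L 48.1%; Diet P is higher overall.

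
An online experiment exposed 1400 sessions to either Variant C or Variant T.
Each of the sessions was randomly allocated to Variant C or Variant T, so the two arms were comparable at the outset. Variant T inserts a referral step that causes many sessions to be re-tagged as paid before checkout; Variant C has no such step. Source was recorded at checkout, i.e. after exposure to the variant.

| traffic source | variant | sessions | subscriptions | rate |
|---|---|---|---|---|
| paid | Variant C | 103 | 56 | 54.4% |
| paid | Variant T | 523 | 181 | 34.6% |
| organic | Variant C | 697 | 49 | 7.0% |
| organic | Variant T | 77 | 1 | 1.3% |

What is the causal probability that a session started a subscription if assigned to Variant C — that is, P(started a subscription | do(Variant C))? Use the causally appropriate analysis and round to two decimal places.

0.13

The traffic source-specific comparison favours Variant C throughout, but the pooled figures favour Variant T. The question is whether to condition on traffic source.
Traffic source is recorded after the variant and is itself shifted by it — it sits on the causal path from variant to outcome. Conditioning on a mediator would strip out part of the effect we want; the pooled comparison gives the total causal effect.
So P(outcome | do(Variant C)) is just the pooled rate for Variant C: 105/800 = 0.131.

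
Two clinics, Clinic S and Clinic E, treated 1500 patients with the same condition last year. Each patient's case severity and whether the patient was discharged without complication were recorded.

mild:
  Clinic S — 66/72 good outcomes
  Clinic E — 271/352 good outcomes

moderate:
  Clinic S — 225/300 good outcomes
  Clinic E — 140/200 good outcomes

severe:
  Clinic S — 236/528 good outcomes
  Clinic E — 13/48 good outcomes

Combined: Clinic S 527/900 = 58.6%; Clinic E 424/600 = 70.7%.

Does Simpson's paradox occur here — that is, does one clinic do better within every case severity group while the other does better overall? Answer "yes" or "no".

Within each case severity level (mild 91.7% vs 77.0%; moderate 75.0% vs 70.0%; severe 44.7% vs 27.1%), Clinic S has the higher rate every time. Pooled: 58.6% vs 70.7% — Clinic E has the higher rate overall. The two comparisons disagree.

yes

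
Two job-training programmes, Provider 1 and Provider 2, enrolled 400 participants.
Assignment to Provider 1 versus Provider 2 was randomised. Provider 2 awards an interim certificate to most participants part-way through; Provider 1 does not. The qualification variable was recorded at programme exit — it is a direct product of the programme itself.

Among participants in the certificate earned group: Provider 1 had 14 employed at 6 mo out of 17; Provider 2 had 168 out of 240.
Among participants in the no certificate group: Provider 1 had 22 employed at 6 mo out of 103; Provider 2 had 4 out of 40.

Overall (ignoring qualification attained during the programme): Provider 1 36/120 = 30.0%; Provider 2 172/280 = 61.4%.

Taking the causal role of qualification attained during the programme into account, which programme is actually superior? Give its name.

Provider 2

Qualification attained during the programme is recorded after the programme and is itself shifted by it — it sits on the causal path from programme to outcome. Conditioning on a mediator would strip out part of the effect we want; the pooled comparison gives the total causal effect.
Pooled: Provider 1 30.0% vs Provider 2 61.4%; Provider 2 is higher overall.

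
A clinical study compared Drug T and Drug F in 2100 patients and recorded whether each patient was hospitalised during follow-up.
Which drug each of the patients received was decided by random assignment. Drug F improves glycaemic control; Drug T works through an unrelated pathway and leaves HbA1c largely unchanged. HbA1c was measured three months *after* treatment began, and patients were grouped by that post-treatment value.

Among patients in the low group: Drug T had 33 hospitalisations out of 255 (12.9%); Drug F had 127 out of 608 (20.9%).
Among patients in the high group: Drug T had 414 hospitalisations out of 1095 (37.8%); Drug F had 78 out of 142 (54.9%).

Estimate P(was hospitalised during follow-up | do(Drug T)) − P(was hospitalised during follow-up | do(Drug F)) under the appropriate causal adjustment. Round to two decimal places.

HbA1c here is a post-treatment variable shaped by the drug; conditioning on it would introduce bias rather than remove it. The overall comparison is the causal one.
The causal difference is the pooled difference: 0.331 − 0.273 = +0.058.

+0.06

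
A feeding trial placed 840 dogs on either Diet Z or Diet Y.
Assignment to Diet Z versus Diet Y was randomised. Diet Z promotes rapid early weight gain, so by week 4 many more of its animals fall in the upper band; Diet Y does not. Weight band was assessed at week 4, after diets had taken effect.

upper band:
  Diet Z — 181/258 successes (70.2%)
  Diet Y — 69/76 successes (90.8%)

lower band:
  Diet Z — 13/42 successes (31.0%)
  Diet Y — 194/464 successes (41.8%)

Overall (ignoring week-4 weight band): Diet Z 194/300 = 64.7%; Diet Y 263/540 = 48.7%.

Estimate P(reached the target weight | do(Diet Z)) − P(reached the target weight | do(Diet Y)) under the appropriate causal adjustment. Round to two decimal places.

The week-4 weight band-specific comparison favours Diet Y throughout, but the pooled figures favour Diet Z. The question is whether to condition on week-4 weight band.
Stratifying would compare diets among dogs the diets themselves sorted into week-4 weight band groups — a form of selection on an intermediate. The unconditioned pooled rates give the total causal effect.
The causal difference is the pooled difference: 0.647 − 0.487 = +0.160.

+0.16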